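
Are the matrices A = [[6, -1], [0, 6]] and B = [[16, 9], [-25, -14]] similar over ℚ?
trace(A) = 12 but trace(B) = 2. The trace is a similarity invariant, so A and B are not similar.

No.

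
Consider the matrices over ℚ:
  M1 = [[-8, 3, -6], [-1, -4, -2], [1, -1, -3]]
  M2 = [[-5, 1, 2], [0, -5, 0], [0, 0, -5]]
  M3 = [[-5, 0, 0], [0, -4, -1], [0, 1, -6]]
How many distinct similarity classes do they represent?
1 class: {M1, M2, M3}

Characteristic polynomials: χ_{M1} = (x + 5)^3, χ_{M2} = (x + 5)^3, χ_{M3} = (x + 5)^3.

{M1, M2, M3}: invariant factors x + 5, (x + 5)^2.

Matrices are similar if and only if their invariant-factor lists agree; the partition into similarity classes is {M1, M2, M3}.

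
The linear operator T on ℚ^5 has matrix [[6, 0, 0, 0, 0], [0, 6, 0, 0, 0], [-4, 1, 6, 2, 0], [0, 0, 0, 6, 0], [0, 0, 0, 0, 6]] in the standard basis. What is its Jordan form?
J = [[6, 1, 0, 0, 0], [0, 6, 0, 0, 0], [0, 0, 6, 0, 0], [0, 0, 0, 6, 0], [0, 0, 0, 0, 6]]

The characteristic polynomial is det(xI - A) = (x - 6)^5, so the eigenvalues are 6 (algebraic multiplicity 5).

For λ = 6: rank(A - 6I) = 1, rank((A - 6I)^2) = 0. The eigenspace has dimension 5 - 1 = 4, so there are 4 Jordan blocks; the rank sequence gives block sizes [2, 1, 1, 1].

Assembling the blocks gives the Jordan form J above.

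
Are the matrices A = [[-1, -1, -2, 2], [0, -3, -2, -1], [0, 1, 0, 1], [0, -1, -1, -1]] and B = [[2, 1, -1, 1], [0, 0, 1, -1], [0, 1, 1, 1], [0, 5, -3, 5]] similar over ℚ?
trace(A) = -5 but trace(B) = 8. The trace is a similarity invariant, so A and B are not similar.

No.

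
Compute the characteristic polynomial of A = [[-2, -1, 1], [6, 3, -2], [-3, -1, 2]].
χ_A(x) = (x - 1)^3

xI - A = [[x + 2, 1, -1], [-6, x - 3, 2], [3, 1, x - 2]].

Expanding det(xI - A) along the first row:
det(xI - A) = + (x + 2)·det([[x - 3, 2], [1, x - 2]]) - (1)·det([[-6, 2], [3, x - 2]]) + (-1)·det([[-6, x - 3], [3, 1]]).

Evaluating gives χ_A(x) = x^3 - 3x^2 + 3x - 1 = (x - 1)^3.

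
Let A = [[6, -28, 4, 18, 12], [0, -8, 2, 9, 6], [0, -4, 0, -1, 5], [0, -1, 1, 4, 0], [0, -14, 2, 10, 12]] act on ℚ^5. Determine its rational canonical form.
The invariant factors of A (the non-unit diagonal entries of the Smith normal form of xI - A over ℚ[x]) are x - 6, x^2(x - 6)(x - 2), each dividing the next. The characteristic polynomial is their product, x^2(x - 6)^2(x - 2).

The rational canonical form is the block-diagonal matrix of companion matrices C(f_i):
R = [[6, 0, 0, 0, 0], [0, 0, 0, 0, 0], [0, 1, 0, 0, 0], [0, 0, 1, 0, -12], [0, 0, 0, 1, 8]].

R = [[6, 0, 0, 0, 0], [0, 0, 0, 0, 0], [0, 1, 0, 0, 0], [0, 0, 1, 0, -12], [0, 0, 0, 1, 8]]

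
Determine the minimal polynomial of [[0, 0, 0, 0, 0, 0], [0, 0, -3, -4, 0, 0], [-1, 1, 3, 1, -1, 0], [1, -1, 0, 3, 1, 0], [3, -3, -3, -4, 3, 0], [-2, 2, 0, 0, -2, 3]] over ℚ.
m_A(x) = x(x - 3)^3

The characteristic polynomial factors as x^2(x - 3)^4. The minimal polynomial is ∏(x - λ)^{k_λ} where k_λ is the size of the largest Jordan block at λ.

For λ = 0: rank(A) = 4, and the largest Jordan block has size 1 (the smallest k with rank(A^k) = rank(A^(k+1))).
For λ = 3: rank(A - 3I) = 4, and the largest Jordan block has size 3 (the smallest k with rank((A - 3I)^k) = rank((A - 3I)^(k+1))).

So m_A(x) = x(x - 3)^3.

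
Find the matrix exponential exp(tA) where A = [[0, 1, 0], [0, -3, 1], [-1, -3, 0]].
A has Jordan form J = [[-1, 1, 0], [0, -1, 1], [0, 0, -1]] with A = PJP^{-1}, so e^{tA} = P e^{tJ} P^{-1}.

For a Jordan block J_k(λ), e^{tJ_k(λ)} = e^{λt} · (I + tN + t^2 N^2/2! + ... + t^{k-1} N^{k-1}/(k-1)!) where N is the nilpotent superdiagonal part.

Assembling the blocks and conjugating back gives the entries of e^{tA} as shown above.

e^{tA} = [[(t^2/2 + t + 1)*e^{-t}, t*(2 - t)*e^{-t}/2, t^2*e^{-t}/2], [-t^2*e^{-t}/2, (t^2 - 4*t + 2)*e^{-t}/2, t*(2 - t)*e^{-t}/2], [t*(-t - 1)*e^{-t}, t*(t - 3)*e^{-t}, (-t^2 + t + 1)*e^{-t}]]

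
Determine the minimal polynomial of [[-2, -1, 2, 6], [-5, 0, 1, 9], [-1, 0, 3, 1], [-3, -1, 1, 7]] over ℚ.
The characteristic polynomial factors as (x - 2)^4. The minimal polynomial is ∏(x - λ)^{k_λ} where k_λ is the size of the largest Jordan block at λ.

For λ = 2: rank(A - 2I) = 2, and the largest Jordan block has size 3 (the smallest k with rank((A - 2I)^k) = rank((A - 2I)^(k+1))).

So m_A(x) = (x - 2)^3.

m_A(x) = (x - 2)^3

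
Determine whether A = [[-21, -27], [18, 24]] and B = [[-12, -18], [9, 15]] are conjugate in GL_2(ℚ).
Two matrices over a field are similar if and only if they have the same invariant factors.

Both A and B have characteristic polynomial (x - 6)(x + 3) and minimal polynomial (x - 6)(x + 3). Computing further, both have invariant factors (x - 6)(x + 3). Hence A and B are similar.

Yes.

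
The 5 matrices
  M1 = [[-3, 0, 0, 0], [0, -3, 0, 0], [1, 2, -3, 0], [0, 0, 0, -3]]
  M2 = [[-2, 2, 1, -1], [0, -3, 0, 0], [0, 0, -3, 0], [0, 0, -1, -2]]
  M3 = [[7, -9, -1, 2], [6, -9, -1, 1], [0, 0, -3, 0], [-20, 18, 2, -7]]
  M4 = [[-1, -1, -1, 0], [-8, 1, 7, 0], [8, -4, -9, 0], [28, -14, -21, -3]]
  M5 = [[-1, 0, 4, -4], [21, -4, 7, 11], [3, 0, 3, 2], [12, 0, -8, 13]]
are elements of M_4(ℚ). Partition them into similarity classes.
Characteristic polynomials: χ_{M1} = (x + 3)^4, χ_{M2} = (x + 2)^2(x + 3)^2, χ_{M3} = (x + 3)^4, χ_{M4} = (x + 3)^4, χ_{M5} = (x - 5)^3(x + 4).

{M1}: invariant factors x + 3, x + 3, (x + 3)^2.

{M2}: invariant factors x + 3, (x + 2)^2(x + 3).

{M3, M4}: invariant factors x + 3, (x + 3)^3.

{M5}: invariant factors x - 5, (x - 5)^2(x + 4).

Matrices are similar if and only if their invariant-factor lists agree; the partition into similarity classes is {M1}, {M2}, {M3, M4}, {M5}.

4 classes: {M1}, {M2}, {M3, M4}, {M5}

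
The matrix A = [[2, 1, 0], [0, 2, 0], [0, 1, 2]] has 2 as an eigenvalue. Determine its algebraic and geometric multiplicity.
The characteristic polynomial is (x - 2)^3, so the factor x - 2 appears with exponent 3: the algebraic multiplicity is 3.

rank(A - 2I) = 1, so the eigenspace has dimension 3 - 1 = 2: the geometric multiplicity is 2.

Since 2 < 3, A is not diagonalizable.

algebraic multiplicity 3, geometric multiplicity 2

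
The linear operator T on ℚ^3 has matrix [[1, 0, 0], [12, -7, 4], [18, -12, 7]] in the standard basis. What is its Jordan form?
The characteristic polynomial is det(xI - A) = (x - 1)^2(x + 1), so the eigenvalues are -1 (algebraic multiplicity 1), 1 (algebraic multiplicity 2).

For λ = -1: algebraic multiplicity 1 gives one 1×1 block.

For λ = 1: rank(A - I) = 1. The eigenspace has dimension 3 - 1 = 2, so there are 2 Jordan blocks; the rank sequence gives block sizes [1, 1].

Assembling the blocks gives the Jordan form J above.

J = [[-1, 0, 0], [0, 1, 0], [0, 0, 1]]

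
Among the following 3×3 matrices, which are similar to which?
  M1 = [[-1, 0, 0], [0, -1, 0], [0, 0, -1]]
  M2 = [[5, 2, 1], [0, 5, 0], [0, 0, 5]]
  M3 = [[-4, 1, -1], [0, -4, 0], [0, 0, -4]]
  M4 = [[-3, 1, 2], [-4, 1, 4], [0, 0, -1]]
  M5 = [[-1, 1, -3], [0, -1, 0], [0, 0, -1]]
Characteristic polynomials: χ_{M1} = (x + 1)^3, χ_{M2} = (x - 5)^3, χ_{M3} = (x + 4)^3, χ_{M4} = (x + 1)^3, χ_{M5} = (x + 1)^3.

{M1}: invariant factors x + 1, x + 1, x + 1.

{M2}: invariant factors x - 5, (x - 5)^2.

{M3}: invariant factors x + 4, (x + 4)^2.

{M4, M5}: invariant factors x + 1, (x + 1)^2.

Matrices are similar if and only if their invariant-factor lists agree; the partition into similarity classes is {M1}, {M2}, {M3}, {M4, M5}.

4 classes: {M1}, {M2}, {M3}, {M4, M5}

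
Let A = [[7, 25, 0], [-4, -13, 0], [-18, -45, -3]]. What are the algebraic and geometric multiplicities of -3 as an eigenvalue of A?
algebraic multiplicity 3, geometric multiplicity 2

The characteristic polynomial is (x + 3)^3, so the factor x + 3 appears with exponent 3: the algebraic multiplicity is 3.

rank(A + 3I) = 1, so the eigenspace has dimension 3 - 1 = 2: the geometric multiplicity is 2.

Since 2 < 3, A is not diagonalizable.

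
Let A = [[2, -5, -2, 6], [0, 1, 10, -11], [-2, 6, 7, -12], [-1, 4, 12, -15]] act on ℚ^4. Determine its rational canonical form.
R = [[0, 0, 0, 5], [1, 0, 0, -14], [0, 1, 0, -3], [0, 0, 1, -5]]

The invariant factors of A (the non-unit diagonal entries of the Smith normal form of xI - A over ℚ[x]) are (x + 5)(x^3 + 3x - 1), each dividing the next. The characteristic polynomial is their product, (x + 5)(x^3 + 3x - 1).

The rational canonical form is the block-diagonal matrix of companion matrices C(f_i):
R = [[0, 0, 0, 5], [1, 0, 0, -14], [0, 1, 0, -3], [0, 0, 1, -5]].

Note the characteristic polynomial does not split into linear factors over ℚ, so A has no Jordan form over ℚ; the rational canonical form exists over any field.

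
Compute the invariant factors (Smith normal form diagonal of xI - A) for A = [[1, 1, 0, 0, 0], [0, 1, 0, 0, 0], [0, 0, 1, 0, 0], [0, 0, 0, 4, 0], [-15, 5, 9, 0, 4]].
The Jordan structure of A has elementary divisors (x - 1)^2, (x - 1), (x - 4), (x - 4). Arranging the block sizes at each eigenvalue in decreasing order and taking row products gives the invariant factors.

Invariant factors (smallest first, each dividing the next): (x - 4)(x - 1), (x - 4)(x - 1)^2.

Check: the last factor (x - 4)(x - 1)^2 is the minimal polynomial, and the product (x - 4)^2(x - 1)^3 is the characteristic polynomial.

(x - 4)(x - 1), (x - 4)(x - 1)^2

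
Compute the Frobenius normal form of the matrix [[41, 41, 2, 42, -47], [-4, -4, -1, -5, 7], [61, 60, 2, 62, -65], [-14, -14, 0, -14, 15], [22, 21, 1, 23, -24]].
R = [[0, 0, 0, 0, -16], [1, 0, 0, 0, -24], [0, 1, 0, 0, -1], [0, 0, 1, 0, 9], [0, 0, 0, 1, 1]]

The invariant factors of A (the non-unit diagonal entries of the Smith normal form of xI - A over ℚ[x]) are (x + 1)(x^2 - x - 4)^2, each dividing the next. The characteristic polynomial is their product, (x + 1)(x^2 - x - 4)^2.

The rational canonical form is the block-diagonal matrix of companion matrices C(f_i):
R = [[0, 0, 0, 0, -16], [1, 0, 0, 0, -24], [0, 1, 0, 0, -1], [0, 0, 1, 0, 9], [0, 0, 0, 1, 1]].

Note the characteristic polynomial does not split into linear factors over ℚ, so A has no Jordan form over ℚ; the rational canonical form exists over any field.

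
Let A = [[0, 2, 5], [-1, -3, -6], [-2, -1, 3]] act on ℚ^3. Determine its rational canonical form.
R = [[0, 0, 5], [1, 0, 3], [0, 1, 0]]

The invariant factors of A (the non-unit diagonal entries of the Smith normal form of xI - A over ℚ[x]) are x^3 - 3x - 5, each dividing the next. The characteristic polynomial is their product, x^3 - 3x - 5.

The rational canonical form is the block-diagonal matrix of companion matrices C(f_i):
R = [[0, 0, 5], [1, 0, 3], [0, 1, 0]].

Note the characteristic polynomial does not split into linear factors over ℚ, so A has no Jordan form over ℚ; the rational canonical form exists over any field.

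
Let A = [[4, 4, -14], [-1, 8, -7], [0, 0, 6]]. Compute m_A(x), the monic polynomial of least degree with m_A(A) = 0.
The characteristic polynomial factors as (x - 6)^3. The minimal polynomial is ∏(x - λ)^{k_λ} where k_λ is the size of the largest Jordan block at λ.

For λ = 6: rank(A - 6I) = 1, and the largest Jordan block has size 2 (the smallest k with rank((A - 6I)^k) = rank((A - 6I)^(k+1))).

So m_A(x) = (x - 6)^2.

m_A(x) = (x - 6)^2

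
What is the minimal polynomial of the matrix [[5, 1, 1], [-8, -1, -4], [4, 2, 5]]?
The characteristic polynomial factors as (x - 3)^3. The minimal polynomial is ∏(x - λ)^{k_λ} where k_λ is the size of the largest Jordan block at λ.

For λ = 3: rank(A - 3I) = 1, and the largest Jordan block has size 2 (the smallest k with rank((A - 3I)^k) = rank((A - 3I)^(k+1))).

So m_A(x) = (x - 3)^2.

m_A(x) = (x - 3)^2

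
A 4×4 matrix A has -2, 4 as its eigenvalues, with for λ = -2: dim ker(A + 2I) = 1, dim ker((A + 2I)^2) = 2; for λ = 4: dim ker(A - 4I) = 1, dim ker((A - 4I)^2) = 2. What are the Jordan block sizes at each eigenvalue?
Jordan blocks: (-2, 2), (4, 2)

λ = -2: successive nullity increments [1, 1] count blocks of size ≥ k; block sizes are [2].
λ = 4: successive nullity increments [1, 1] count blocks of size ≥ k; block sizes are [2].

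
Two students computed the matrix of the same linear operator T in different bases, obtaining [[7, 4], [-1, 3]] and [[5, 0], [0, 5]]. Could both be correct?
Both have characteristic polynomial (x - 5)^2, but the minimal polynomial of A is (x - 5)^2 while the minimal polynomial of B is x - 5. The minimal polynomial is a similarity invariant, so A and B are not similar.

No.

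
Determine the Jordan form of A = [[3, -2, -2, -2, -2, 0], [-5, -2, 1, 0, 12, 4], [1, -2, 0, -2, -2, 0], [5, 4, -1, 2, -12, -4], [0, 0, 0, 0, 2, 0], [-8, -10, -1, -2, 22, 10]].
The characteristic polynomial is det(xI - A) = (x - 6)(x - 2)^4(x - 1), so the eigenvalues are 1 (algebraic multiplicity 1), 2 (algebraic multiplicity 4), 6 (algebraic multiplicity 1).

For λ = 1: algebraic multiplicity 1 gives one 1×1 block.

For λ = 2: rank(A - 2I) = 3, rank((A - 2I)^2) = 2. The eigenspace has dimension 6 - 3 = 3, so there are 3 Jordan blocks; the rank sequence gives block sizes [2, 1, 1].

For λ = 6: algebraic multiplicity 1 gives one 1×1 block.

Assembling the blocks gives the Jordan form J above.

J = [[1, 0, 0, 0, 0, 0], [0, 2, 1, 0, 0, 0], [0, 0, 2, 0, 0, 0], [0, 0, 0, 2, 0, 0], [0, 0, 0, 0, 2, 0], [0, 0, 0, 0, 0, 6]]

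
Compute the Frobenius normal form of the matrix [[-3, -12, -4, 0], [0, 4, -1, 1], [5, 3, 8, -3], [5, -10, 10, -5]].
The invariant factors of A (the non-unit diagonal entries of the Smith normal form of xI - A over ℚ[x]) are x^2 - 2x + 5, x^2 - 2x + 5, each dividing the next. The characteristic polynomial is their product, (x^2 - 2x + 5)^2.

The rational canonical form is the block-diagonal matrix of companion matrices C(f_i):
R = [[0, -5, 0, 0], [1, 2, 0, 0], [0, 0, 0, -5], [0, 0, 1, 2]].

Note the characteristic polynomial does not split into linear factors over ℚ, so A has no Jordan form over ℚ; the rational canonical form exists over any field.

R = [[0, -5, 0, 0], [1, 2, 0, 0], [0, 0, 0, -5], [0, 0, 1, 2]]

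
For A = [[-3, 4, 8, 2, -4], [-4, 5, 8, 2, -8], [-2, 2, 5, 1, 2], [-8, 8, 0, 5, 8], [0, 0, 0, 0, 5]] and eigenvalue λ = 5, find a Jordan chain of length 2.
v_1 = [[0, 0, 0, 1, 0]]^T, v_2 = [[2, 2, 1, 0, 0]]^T

We seek v_1 ∈ ker((A - 5I)^2) \ ker(A - 5I), then set v_{i+1} = (A - 5I) v_i.

One such chain is v_1 = [[0, 0, 0, 1, 0]]^T, v_2 = [[2, 2, 1, 0, 0]]^T. Check: (A - 5I) v_2 = [[0, 0, 0, 0, 0]]^T = 0.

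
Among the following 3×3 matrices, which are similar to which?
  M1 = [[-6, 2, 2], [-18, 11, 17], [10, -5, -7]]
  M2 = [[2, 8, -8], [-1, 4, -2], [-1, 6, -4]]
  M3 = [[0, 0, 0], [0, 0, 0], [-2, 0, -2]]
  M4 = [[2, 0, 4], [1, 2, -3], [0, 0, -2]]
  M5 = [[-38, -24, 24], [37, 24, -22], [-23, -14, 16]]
3 classes: {M1}, {M2, M4, M5}, {M3}

Characteristic polynomials: χ_{M1} = x^2(x + 2), χ_{M2} = (x - 2)^2(x + 2), χ_{M3} = x^2(x + 2), χ_{M4} = (x - 2)^2(x + 2), χ_{M5} = (x - 2)^2(x + 2).

{M1}: invariant factors x^2(x + 2).

{M2, M4, M5}: invariant factors (x - 2)^2(x + 2).

{M3}: invariant factors x, x(x + 2).

Matrices are similar if and only if their invariant-factor lists agree; the partition into similarity classes is {M1}, {M2, M4, M5}, {M3}.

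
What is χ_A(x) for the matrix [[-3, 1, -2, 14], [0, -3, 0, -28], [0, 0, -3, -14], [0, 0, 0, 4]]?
xI - A = [[x + 3, -1, 2, -14], [0, x + 3, 0, 28], [0, 0, x + 3, 14], [0, 0, 0, x - 4]].

Expanding det(xI - A) along the first row:
det(xI - A) = + (x + 3)·det([[x + 3, 0, 28], [0, x + 3, 14], [0, 0, x - 4]]) - (-1)·det([[0, 0, 28], [0, x + 3, 14], [0, 0, x - 4]]) + (2)·det([[0, x + 3, 28], [0, 0, 14], [0, 0, x - 4]]) - (-14)·det([[0, x + 3, 0], [0, 0, x + 3], [0, 0, 0]]).

Evaluating gives χ_A(x) = x^4 + 5x^3 - 9x^2 - 81x - 108 = (x - 4)(x + 3)^3.

χ_A(x) = (x - 4)(x + 3)^3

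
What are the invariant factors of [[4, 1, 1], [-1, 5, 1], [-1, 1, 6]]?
The Jordan structure of A has elementary divisors (x - 5)^3. Arranging the block sizes at each eigenvalue in decreasing order and taking row products gives the invariant factors.

Invariant factors (smallest first, each dividing the next): (x - 5)^3.

Check: the last factor (x - 5)^3 is the minimal polynomial, and the product (x - 5)^3 is the characteristic polynomial.

(x - 5)^3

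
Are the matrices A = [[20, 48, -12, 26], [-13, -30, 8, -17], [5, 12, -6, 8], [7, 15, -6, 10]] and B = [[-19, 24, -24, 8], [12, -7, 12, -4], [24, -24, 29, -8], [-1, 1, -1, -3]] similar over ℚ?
No.

trace(A) = -6 but trace(B) = 0. The trace is a similarity invariant, so A and B are not similar.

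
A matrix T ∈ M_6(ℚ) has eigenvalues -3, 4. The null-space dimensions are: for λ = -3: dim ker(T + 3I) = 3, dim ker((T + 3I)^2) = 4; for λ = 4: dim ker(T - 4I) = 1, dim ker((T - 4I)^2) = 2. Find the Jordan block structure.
Jordan blocks: (-3, 2), (-3, 1), (-3, 1), (4, 2)

λ = -3: successive nullity increments [3, 1] count blocks of size ≥ k; block sizes are [2, 1, 1].
λ = 4: successive nullity increments [1, 1] count blocks of size ≥ k; block sizes are [2].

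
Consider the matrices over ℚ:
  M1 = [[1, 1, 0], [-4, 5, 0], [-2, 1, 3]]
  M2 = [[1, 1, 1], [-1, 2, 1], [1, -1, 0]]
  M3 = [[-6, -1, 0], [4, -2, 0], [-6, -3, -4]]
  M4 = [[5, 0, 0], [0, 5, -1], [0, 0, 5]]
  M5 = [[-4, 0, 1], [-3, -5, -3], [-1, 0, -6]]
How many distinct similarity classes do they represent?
Characteristic polynomials: χ_{M1} = (x - 3)^3, χ_{M2} = (x - 1)^3, χ_{M3} = (x + 4)^3, χ_{M4} = (x - 5)^3, χ_{M5} = (x + 5)^3.

{M1}: invariant factors x - 3, (x - 3)^2.

{M2}: invariant factors (x - 1)^3.

{M3}: invariant factors x + 4, (x + 4)^2.

{M4}: invariant factors x - 5, (x - 5)^2.

{M5}: invariant factors x + 5, (x + 5)^2.

Matrices are similar if and only if their invariant-factor lists agree; the partition into similarity classes is {M1}, {M2}, {M3}, {M4}, {M5}.

5 classes: {M1}, {M2}, {M3}, {M4}, {M5}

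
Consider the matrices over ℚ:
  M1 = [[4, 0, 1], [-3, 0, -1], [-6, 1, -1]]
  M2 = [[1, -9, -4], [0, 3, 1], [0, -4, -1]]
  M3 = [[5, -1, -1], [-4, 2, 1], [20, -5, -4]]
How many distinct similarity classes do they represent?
Characteristic polynomials: χ_{M1} = (x - 1)^3, χ_{M2} = (x - 1)^3, χ_{M3} = (x - 1)^3.

{M1, M2}: invariant factors (x - 1)^3.

{M3}: invariant factors x - 1, (x - 1)^2.

Matrices are similar if and only if their invariant-factor lists agree; the partition into similarity classes is {M1, M2}, {M3}.

2 classes: {M1, M2}, {M3}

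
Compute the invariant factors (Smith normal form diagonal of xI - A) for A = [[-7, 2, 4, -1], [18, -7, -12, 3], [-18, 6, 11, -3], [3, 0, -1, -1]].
x + 1, (x + 1)^3

The Jordan structure of A has elementary divisors (x + 1)^3, (x + 1). Arranging the block sizes at each eigenvalue in decreasing order and taking row products gives the invariant factors.

Invariant factors (smallest first, each dividing the next): x + 1, (x + 1)^3.

Check: the last factor (x + 1)^3 is the minimal polynomial, and the product (x + 1)^4 is the characteristic polynomial.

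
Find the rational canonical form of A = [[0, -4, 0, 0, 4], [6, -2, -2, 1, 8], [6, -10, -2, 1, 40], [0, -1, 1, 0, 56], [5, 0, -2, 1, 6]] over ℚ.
R = [[0, -4, 0, 0, 0], [1, -2, 0, 0, 0], [0, 0, 0, 0, 24], [0, 0, 1, 0, 8], [0, 0, 0, 1, 4]]

The invariant factors of A (the non-unit diagonal entries of the Smith normal form of xI - A over ℚ[x]) are x^2 + 2x + 4, (x - 6)(x^2 + 2x + 4), each dividing the next. The characteristic polynomial is their product, (x - 6)(x^2 + 2x + 4)^2.

The rational canonical form is the block-diagonal matrix of companion matrices C(f_i):
R = [[0, -4, 0, 0, 0], [1, -2, 0, 0, 0], [0, 0, 0, 0, 24], [0, 0, 1, 0, 8], [0, 0, 0, 1, 4]].

Note the characteristic polynomial does not split into linear factors over ℚ, so A has no Jordan form over ℚ; the rational canonical form exists over any field.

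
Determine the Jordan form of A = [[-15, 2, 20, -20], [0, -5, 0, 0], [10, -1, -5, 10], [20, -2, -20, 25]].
J = [[-5, 1, 0, 0], [0, -5, 0, 0], [0, 0, 5, 0], [0, 0, 0, 5]]

The characteristic polynomial is det(xI - A) = (x - 5)^2(x + 5)^2, so the eigenvalues are -5 (algebraic multiplicity 2), 5 (algebraic multiplicity 2).

For λ = -5: rank(A + 5I) = 3, rank((A + 5I)^2) = 2. The eigenspace has dimension 4 - 3 = 1, so there is 1 Jordan block; the rank sequence gives block sizes [2].

For λ = 5: rank(A - 5I) = 2. The eigenspace has dimension 4 - 2 = 2, so there are 2 Jordan blocks; the rank sequence gives block sizes [1, 1].

Assembling the blocks gives the Jordan form J above.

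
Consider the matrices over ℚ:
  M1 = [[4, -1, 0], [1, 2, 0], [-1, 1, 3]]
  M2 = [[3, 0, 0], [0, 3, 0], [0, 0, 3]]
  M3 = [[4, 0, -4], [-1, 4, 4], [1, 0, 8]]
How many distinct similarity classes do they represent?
3 classes: {M1}, {M2}, {M3}

Characteristic polynomials: χ_{M1} = (x - 3)^3, χ_{M2} = (x - 3)^3, χ_{M3} = (x - 6)^2(x - 4).

{M1}: invariant factors x - 3, (x - 3)^2.

{M2}: invariant factors x - 3, x - 3, x - 3.

{M3}: invariant factors (x - 6)^2(x - 4).

Matrices are similar if and only if their invariant-factor lists agree; the partition into similarity classes is {M1}, {M2}, {M3}.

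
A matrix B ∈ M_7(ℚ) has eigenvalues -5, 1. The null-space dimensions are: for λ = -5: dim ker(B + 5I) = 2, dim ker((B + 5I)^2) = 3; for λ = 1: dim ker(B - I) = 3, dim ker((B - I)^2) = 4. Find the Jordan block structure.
Jordan blocks: (-5, 2), (-5, 1), (1, 2), (1, 1), (1, 1)

λ = -5: successive nullity increments [2, 1] count blocks of size ≥ k; block sizes are [2, 1].
λ = 1: successive nullity increments [3, 1] count blocks of size ≥ k; block sizes are [2, 1, 1].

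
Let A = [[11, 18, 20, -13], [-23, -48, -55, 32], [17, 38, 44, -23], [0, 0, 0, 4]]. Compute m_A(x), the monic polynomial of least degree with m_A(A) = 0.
m_A(x) = (x - 4)^2(x + 1)

The characteristic polynomial factors as (x - 4)^3(x + 1). The minimal polynomial is ∏(x - λ)^{k_λ} where k_λ is the size of the largest Jordan block at λ.

For λ = -1: rank(A + I) = 3, and the largest Jordan block has size 1 (the smallest k with rank((A + I)^k) = rank((A + I)^(k+1))).
For λ = 4: rank(A - 4I) = 2, and the largest Jordan block has size 2 (the smallest k with rank((A - 4I)^k) = rank((A - 4I)^(k+1))).

So m_A(x) = (x - 4)^2(x + 1).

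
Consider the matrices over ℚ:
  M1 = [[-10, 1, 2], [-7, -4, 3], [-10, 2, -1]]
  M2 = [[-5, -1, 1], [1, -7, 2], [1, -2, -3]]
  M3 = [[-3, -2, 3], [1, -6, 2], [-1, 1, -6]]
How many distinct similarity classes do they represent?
1 class: {M1, M2, M3}

Characteristic polynomials: χ_{M1} = (x + 5)^3, χ_{M2} = (x + 5)^3, χ_{M3} = (x + 5)^3.

{M1, M2, M3}: invariant factors (x + 5)^3.

Matrices are similar if and only if their invariant-factor lists agree; the partition into similarity classes is {M1, M2, M3}.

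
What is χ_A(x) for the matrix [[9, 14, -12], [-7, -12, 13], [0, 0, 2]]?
χ_A(x) = (x - 2)^2(x + 5)

xI - A = [[x - 9, -14, 12], [7, x + 12, -13], [0, 0, x - 2]].

Expanding det(xI - A) along the first row:
det(xI - A) = + (x - 9)·det([[x + 12, -13], [0, x - 2]]) - (-14)·det([[7, -13], [0, x - 2]]) + (12)·det([[7, x + 12], [0, 0]]).

Evaluating gives χ_A(x) = x^3 + x^2 - 16x + 20 = (x - 2)^2(x + 5).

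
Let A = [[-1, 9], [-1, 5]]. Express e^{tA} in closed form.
A has Jordan form J = [[2, 1], [0, 2]] with A = PJP^{-1}, so e^{tA} = P e^{tJ} P^{-1}.

For a Jordan block J_k(λ), e^{tJ_k(λ)} = e^{λt} · (I + tN + t^2 N^2/2! + ... + t^{k-1} N^{k-1}/(k-1)!) where N is the nilpotent superdiagonal part.

Assembling the blocks and conjugating back gives the entries of e^{tA} as shown above.

e^{tA} = [[(1 - 3*t)*e^{2*t}, 9*t*e^{2*t}], [-t*e^{2*t}, (3*t + 1)*e^{2*t}]]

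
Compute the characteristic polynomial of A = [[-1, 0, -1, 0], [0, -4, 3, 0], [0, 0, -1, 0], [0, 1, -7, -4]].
xI - A = [[x + 1, 0, 1, 0], [0, x + 4, -3, 0], [0, 0, x + 1, 0], [0, -1, 7, x + 4]].

Expanding det(xI - A) along the first row:
det(xI - A) = + (x + 1)·det([[x + 4, -3, 0], [0, x + 1, 0], [-1, 7, x + 4]]) - (0)·det([[0, -3, 0], [0, x + 1, 0], [0, 7, x + 4]]) + (1)·det([[0, x + 4, 0], [0, 0, 0], [0, -1, x + 4]]) - (0)·det([[0, x + 4, -3], [0, 0, x + 1], [0, -1, 7]]).

Evaluating gives χ_A(x) = x^4 + 10x^3 + 33x^2 + 40x + 16 = (x + 1)^2(x + 4)^2.

χ_A(x) = (x + 1)^2(x + 4)^2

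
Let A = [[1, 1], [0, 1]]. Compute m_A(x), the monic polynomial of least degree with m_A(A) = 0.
m_A(x) = (x - 1)^2

The characteristic polynomial factors as (x - 1)^2. The minimal polynomial is ∏(x - λ)^{k_λ} where k_λ is the size of the largest Jordan block at λ.

For λ = 1: rank(A - I) = 1, and the largest Jordan block has size 2 (the smallest k with rank((A - I)^k) = rank((A - I)^(k+1))).

So m_A(x) = (x - 1)^2.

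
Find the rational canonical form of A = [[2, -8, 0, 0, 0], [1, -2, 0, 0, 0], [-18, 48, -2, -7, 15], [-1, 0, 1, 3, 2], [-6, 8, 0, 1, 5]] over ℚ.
R = [[0, -4, 0, 0, 0], [1, 0, 0, 0, 0], [0, 0, 0, 0, 24], [0, 0, 1, 0, -4], [0, 0, 0, 1, 6]]

The invariant factors of A (the non-unit diagonal entries of the Smith normal form of xI - A over ℚ[x]) are x^2 + 4, (x - 6)(x^2 + 4), each dividing the next. The characteristic polynomial is their product, (x - 6)(x^2 + 4)^2.

The rational canonical form is the block-diagonal matrix of companion matrices C(f_i):
R = [[0, -4, 0, 0, 0], [1, 0, 0, 0, 0], [0, 0, 0, 0, 24], [0, 0, 1, 0, -4], [0, 0, 0, 1, 6]].

Note the characteristic polynomial does not split into linear factors over ℚ, so A has no Jordan form over ℚ; the rational canonical form exists over any field.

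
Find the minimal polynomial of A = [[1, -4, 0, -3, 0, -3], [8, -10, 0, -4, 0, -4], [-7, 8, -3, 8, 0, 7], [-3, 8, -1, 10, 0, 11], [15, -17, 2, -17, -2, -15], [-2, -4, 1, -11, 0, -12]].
The characteristic polynomial factors as (x + 2)^4(x + 4)^2. The minimal polynomial is ∏(x - λ)^{k_λ} where k_λ is the size of the largest Jordan block at λ.

For λ = -4: rank(A + 4I) = 5, and the largest Jordan block has size 2 (the smallest k with rank((A + 4I)^k) = rank((A + 4I)^(k+1))).
For λ = -2: rank(A + 2I) = 4, and the largest Jordan block has size 2 (the smallest k with rank((A + 2I)^k) = rank((A + 2I)^(k+1))).

So m_A(x) = (x + 2)^2(x + 4)^2.

m_A(x) = (x + 2)^2(x + 4)^2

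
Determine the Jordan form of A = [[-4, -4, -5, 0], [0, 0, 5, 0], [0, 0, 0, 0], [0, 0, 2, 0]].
The characteristic polynomial is det(xI - A) = x^3(x + 4), so the eigenvalues are -4 (algebraic multiplicity 1), 0 (algebraic multiplicity 3).

For λ = -4: algebraic multiplicity 1 gives one 1×1 block.

For λ = 0: rank(A) = 2, rank(A^2) = 1. The eigenspace has dimension 4 - 2 = 2, so there are 2 Jordan blocks; the rank sequence gives block sizes [2, 1].

Assembling the blocks gives the Jordan form J above.

J = [[-4, 0, 0, 0], [0, 0, 1, 0], [0, 0, 0, 0], [0, 0, 0, 0]]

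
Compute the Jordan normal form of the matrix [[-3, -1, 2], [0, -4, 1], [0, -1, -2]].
The characteristic polynomial is det(xI - A) = (x + 3)^3, so the eigenvalues are -3 (algebraic multiplicity 3).

For λ = -3: rank(A + 3I) = 2, rank((A + 3I)^2) = 1, rank((A + 3I)^3) = 0. The eigenspace has dimension 3 - 2 = 1, so there is 1 Jordan block; the rank sequence gives block sizes [3].

Assembling the blocks gives the Jordan form J above.

J = [[-3, 1, 0], [0, -3, 1], [0, 0, -3]]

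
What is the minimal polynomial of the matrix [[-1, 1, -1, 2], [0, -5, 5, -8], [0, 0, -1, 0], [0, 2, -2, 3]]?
The characteristic polynomial factors as (x + 1)^4. The minimal polynomial is ∏(x - λ)^{k_λ} where k_λ is the size of the largest Jordan block at λ.

For λ = -1: rank(A + I) = 2, and the largest Jordan block has size 3 (the smallest k with rank((A + I)^k) = rank((A + I)^(k+1))).

So m_A(x) = (x + 1)^3.

m_A(x) = (x + 1)^3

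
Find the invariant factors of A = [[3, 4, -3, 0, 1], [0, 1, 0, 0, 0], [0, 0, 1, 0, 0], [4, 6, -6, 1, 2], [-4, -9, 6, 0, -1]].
x - 1, x - 1, (x - 1)^3

The Jordan structure of A has elementary divisors (x - 1)^3, (x - 1), (x - 1). Arranging the block sizes at each eigenvalue in decreasing order and taking row products gives the invariant factors.

Invariant factors (smallest first, each dividing the next): x - 1, x - 1, (x - 1)^3.

Check: the last factor (x - 1)^3 is the minimal polynomial, and the product (x - 1)^5 is the characteristic polynomial.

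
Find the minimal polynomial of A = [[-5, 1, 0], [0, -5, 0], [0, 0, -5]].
m_A(x) = (x + 5)^2

The characteristic polynomial factors as (x + 5)^3. The minimal polynomial is ∏(x - λ)^{k_λ} where k_λ is the size of the largest Jordan block at λ.

For λ = -5: rank(A + 5I) = 1, and the largest Jordan block has size 2 (the smallest k with rank((A + 5I)^k) = rank((A + 5I)^(k+1))).

So m_A(x) = (x + 5)^2.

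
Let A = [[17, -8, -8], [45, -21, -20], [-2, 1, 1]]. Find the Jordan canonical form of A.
The characteristic polynomial is det(xI - A) = (x + 1)^3, so the eigenvalues are -1 (algebraic multiplicity 3).

For λ = -1: rank(A + I) = 2, rank((A + I)^2) = 1, rank((A + I)^3) = 0. The eigenspace has dimension 3 - 2 = 1, so there is 1 Jordan block; the rank sequence gives block sizes [3].

Assembling the blocks gives the Jordan form J above.

J = [[-1, 1, 0], [0, -1, 1], [0, 0, -1]]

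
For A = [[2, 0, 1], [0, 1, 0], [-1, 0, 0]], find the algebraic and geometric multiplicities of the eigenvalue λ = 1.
The characteristic polynomial is (x - 1)^3, so the factor x - 1 appears with exponent 3: the algebraic multiplicity is 3.

rank(A - I) = 1, so the eigenspace has dimension 3 - 1 = 2: the geometric multiplicity is 2.

Since 2 < 3, A is not diagonalizable.

algebraic multiplicity 3, geometric multiplicity 2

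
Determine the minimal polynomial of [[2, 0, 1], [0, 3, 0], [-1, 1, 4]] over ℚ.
The characteristic polynomial factors as (x - 3)^3. The minimal polynomial is ∏(x - λ)^{k_λ} where k_λ is the size of the largest Jordan block at λ.

For λ = 3: rank(A - 3I) = 2, and the largest Jordan block has size 3 (the smallest k with rank((A - 3I)^k) = rank((A - 3I)^(k+1))).

So m_A(x) = (x - 3)^3.

m_A(x) = (x - 3)^3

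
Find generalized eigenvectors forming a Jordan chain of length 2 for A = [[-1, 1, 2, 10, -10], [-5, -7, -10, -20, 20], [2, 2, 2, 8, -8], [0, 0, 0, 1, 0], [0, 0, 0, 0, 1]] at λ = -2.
v_1 = [[1, -2, 1, 0, 0]]^T, v_2 = [[1, -5, 2, 0, 0]]^T

We seek v_1 ∈ ker((A + 2I)^2) \ ker(A + 2I), then set v_{i+1} = (A + 2I) v_i.

One such chain is v_1 = [[1, -2, 1, 0, 0]]^T, v_2 = [[1, -5, 2, 0, 0]]^T. Check: (A + 2I) v_2 = [[0, 0, 0, 0, 0]]^T = 0.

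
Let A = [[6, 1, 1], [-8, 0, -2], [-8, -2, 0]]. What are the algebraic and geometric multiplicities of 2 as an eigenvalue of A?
algebraic multiplicity 3, geometric multiplicity 2

The characteristic polynomial is (x - 2)^3, so the factor x - 2 appears with exponent 3: the algebraic multiplicity is 3.

rank(A - 2I) = 1, so the eigenspace has dimension 3 - 1 = 2: the geometric multiplicity is 2.

Since 2 < 3, A is not diagonalizable.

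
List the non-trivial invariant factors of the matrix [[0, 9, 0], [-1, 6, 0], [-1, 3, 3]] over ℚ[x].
x - 3, (x - 3)^2

The Jordan structure of A has elementary divisors (x - 3)^2, (x - 3). Arranging the block sizes at each eigenvalue in decreasing order and taking row products gives the invariant factors.

Invariant factors (smallest first, each dividing the next): x - 3, (x - 3)^2.

Check: the last factor (x - 3)^2 is the minimal polynomial, and the product (x - 3)^3 is the characteristic polynomial.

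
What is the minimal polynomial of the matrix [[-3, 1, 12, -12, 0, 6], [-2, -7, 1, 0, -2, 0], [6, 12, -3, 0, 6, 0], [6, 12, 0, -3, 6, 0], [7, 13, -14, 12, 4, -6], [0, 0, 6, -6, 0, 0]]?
The characteristic polynomial factors as x^2(x + 3)^4. The minimal polynomial is ∏(x - λ)^{k_λ} where k_λ is the size of the largest Jordan block at λ.

For λ = -3: rank(A + 3I) = 4, and the largest Jordan block has size 3 (the smallest k with rank((A + 3I)^k) = rank((A + 3I)^(k+1))).
For λ = 0: rank(A) = 4, and the largest Jordan block has size 1 (the smallest k with rank(A^k) = rank(A^(k+1))).

So m_A(x) = x(x + 3)^3.

m_A(x) = x(x + 3)^3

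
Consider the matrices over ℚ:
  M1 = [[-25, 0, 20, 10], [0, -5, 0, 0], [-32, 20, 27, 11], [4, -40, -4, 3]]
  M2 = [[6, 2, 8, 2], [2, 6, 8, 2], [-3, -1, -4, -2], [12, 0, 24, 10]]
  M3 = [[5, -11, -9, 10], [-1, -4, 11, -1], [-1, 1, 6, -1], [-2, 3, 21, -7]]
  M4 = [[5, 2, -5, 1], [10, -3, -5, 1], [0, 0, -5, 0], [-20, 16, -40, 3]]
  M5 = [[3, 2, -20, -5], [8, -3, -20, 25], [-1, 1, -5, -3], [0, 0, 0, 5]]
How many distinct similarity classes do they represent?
3 classes: {M1, M4}, {M2}, {M3, M5}

Characteristic polynomials: χ_{M1} = (x - 5)^2(x + 5)^2, χ_{M2} = (x - 6)(x - 4)^3, χ_{M3} = (x - 5)^2(x + 5)^2, χ_{M4} = (x - 5)^2(x + 5)^2, χ_{M5} = (x - 5)^2(x + 5)^2.

{M1, M4}: invariant factors x + 5, (x - 5)^2(x + 5).

{M2}: invariant factors x - 4, (x - 6)(x - 4)^2.

{M3, M5}: invariant factors (x - 5)^2(x + 5)^2.

Matrices are similar if and only if their invariant-factor lists agree; the partition into similarity classes is {M1, M4}, {M2}, {M3, M5}.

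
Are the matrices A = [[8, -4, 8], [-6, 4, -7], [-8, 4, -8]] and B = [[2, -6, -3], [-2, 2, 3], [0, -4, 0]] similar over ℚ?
Yes.

Two matrices over a field are similar if and only if they have the same invariant factors.

Both A and B have characteristic polynomial x(x - 2)^2 and minimal polynomial x(x - 2)^2. Computing further, both have invariant factors x(x - 2)^2. Hence A and B are similar.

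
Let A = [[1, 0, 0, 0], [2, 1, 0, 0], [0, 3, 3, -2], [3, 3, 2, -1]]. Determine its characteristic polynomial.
χ_A(x) = (x - 1)^4

xI - A = [[x - 1, 0, 0, 0], [-2, x - 1, 0, 0], [0, -3, x - 3, 2], [-3, -3, -2, x + 1]].

Expanding det(xI - A) along the first row:
det(xI - A) = + (x - 1)·det([[x - 1, 0, 0], [-3, x - 3, 2], [-3, -2, x + 1]]) - (0)·det([[-2, 0, 0], [0, x - 3, 2], [-3, -2, x + 1]]) + (0)·det([[-2, x - 1, 0], [0, -3, 2], [-3, -3, x + 1]]) - (0)·det([[-2, x - 1, 0], [0, -3, x - 3], [-3, -3, -2]]).

Evaluating gives χ_A(x) = x^4 - 4x^3 + 6x^2 - 4x + 1 = (x - 1)^4.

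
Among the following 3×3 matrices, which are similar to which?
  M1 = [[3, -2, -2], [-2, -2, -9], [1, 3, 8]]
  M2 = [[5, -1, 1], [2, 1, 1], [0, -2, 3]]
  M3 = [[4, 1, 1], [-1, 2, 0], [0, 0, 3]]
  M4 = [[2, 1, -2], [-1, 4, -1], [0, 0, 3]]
1 class: {M1, M2, M3, M4}

Characteristic polynomials: χ_{M1} = (x - 3)^3, χ_{M2} = (x - 3)^3, χ_{M3} = (x - 3)^3, χ_{M4} = (x - 3)^3.

{M1, M2, M3, M4}: invariant factors (x - 3)^3.

Matrices are similar if and only if their invariant-factor lists agree; the partition into similarity classes is {M1, M2, M3, M4}.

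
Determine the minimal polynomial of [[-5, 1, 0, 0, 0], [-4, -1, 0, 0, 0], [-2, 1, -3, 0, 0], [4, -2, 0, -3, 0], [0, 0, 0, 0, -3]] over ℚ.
The characteristic polynomial factors as (x + 3)^5. The minimal polynomial is ∏(x - λ)^{k_λ} where k_λ is the size of the largest Jordan block at λ.

For λ = -3: rank(A + 3I) = 1, and the largest Jordan block has size 2 (the smallest k with rank((A + 3I)^k) = rank((A + 3I)^(k+1))).

So m_A(x) = (x + 3)^2.

m_A(x) = (x + 3)^2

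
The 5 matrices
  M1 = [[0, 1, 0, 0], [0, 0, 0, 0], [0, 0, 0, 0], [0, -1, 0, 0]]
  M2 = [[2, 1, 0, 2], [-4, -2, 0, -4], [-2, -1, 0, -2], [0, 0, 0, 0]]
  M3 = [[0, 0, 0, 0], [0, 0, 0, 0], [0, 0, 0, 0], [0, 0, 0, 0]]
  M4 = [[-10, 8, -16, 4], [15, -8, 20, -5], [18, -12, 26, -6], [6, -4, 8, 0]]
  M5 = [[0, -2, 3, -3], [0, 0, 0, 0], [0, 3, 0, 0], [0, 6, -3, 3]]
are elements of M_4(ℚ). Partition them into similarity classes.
Characteristic polynomials: χ_{M1} = x^4, χ_{M2} = x^4, χ_{M3} = x^4, χ_{M4} = (x - 2)^4, χ_{M5} = x^3(x - 3).

{M1, M2}: invariant factors x, x, x^2.

{M3}: invariant factors x, x, x, x.

{M4}: invariant factors x - 2, x - 2, (x - 2)^2.

{M5}: invariant factors x, x^2(x - 3).

Matrices are similar if and only if their invariant-factor lists agree; the partition into similarity classes is {M1, M2}, {M3}, {M4}, {M5}.

4 classes: {M1, M2}, {M3}, {M4}, {M5}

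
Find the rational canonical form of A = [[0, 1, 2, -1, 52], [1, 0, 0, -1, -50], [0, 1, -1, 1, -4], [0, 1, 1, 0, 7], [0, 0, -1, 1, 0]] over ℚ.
The invariant factors of A (the non-unit diagonal entries of the Smith normal form of xI - A over ℚ[x]) are (x - 1)(x + 3)^2(x^2 - 4x + 5), each dividing the next. The characteristic polynomial is their product, (x - 1)(x + 3)^2(x^2 - 4x + 5).

The rational canonical form is the block-diagonal matrix of companion matrices C(f_i):
R = [[0, 0, 0, 0, 45], [1, 0, 0, 0, -51], [0, 1, 0, 0, -4], [0, 0, 1, 0, 12], [0, 0, 0, 1, -1]].

Note the characteristic polynomial does not split into linear factors over ℚ, so A has no Jordan form over ℚ; the rational canonical form exists over any field.

R = [[0, 0, 0, 0, 45], [1, 0, 0, 0, -51], [0, 1, 0, 0, -4], [0, 0, 1, 0, 12], [0, 0, 0, 1, -1]]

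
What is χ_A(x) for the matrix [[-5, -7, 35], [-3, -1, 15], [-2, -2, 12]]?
χ_A(x) = (x - 2)^3

xI - A = [[x + 5, 7, -35], [3, x + 1, -15], [2, 2, x - 12]].

Expanding det(xI - A) along the first row:
det(xI - A) = + (x + 5)·det([[x + 1, -15], [2, x - 12]]) - (7)·det([[3, -15], [2, x - 12]]) + (-35)·det([[3, x + 1], [2, 2]]).

Evaluating gives χ_A(x) = x^3 - 6x^2 + 12x - 8 = (x - 2)^3.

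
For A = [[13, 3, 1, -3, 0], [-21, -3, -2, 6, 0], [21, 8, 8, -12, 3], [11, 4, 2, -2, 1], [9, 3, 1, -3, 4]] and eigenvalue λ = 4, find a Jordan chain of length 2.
We seek v_1 ∈ ker((A - 4I)^2) \ ker(A - 4I), then set v_{i+1} = (A - 4I) v_i.

One such chain is v_1 = [[0, 0, 6, 2, 1]]^T, v_2 = [[0, 0, 3, 1, 0]]^T. Check: (A - 4I) v_2 = [[0, 0, 0, 0, 0]]^T = 0.

v_1 = [[0, 0, 6, 2, 1]]^T, v_2 = [[0, 0, 3, 1, 0]]^T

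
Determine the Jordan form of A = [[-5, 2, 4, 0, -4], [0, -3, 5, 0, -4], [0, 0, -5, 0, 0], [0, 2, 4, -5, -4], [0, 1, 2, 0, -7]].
The characteristic polynomial is det(xI - A) = (x + 5)^5, so the eigenvalues are -5 (algebraic multiplicity 5).

For λ = -5: rank(A + 5I) = 2, rank((A + 5I)^2) = 1, rank((A + 5I)^3) = 0. The eigenspace has dimension 5 - 2 = 3, so there are 3 Jordan blocks; the rank sequence gives block sizes [3, 1, 1].

Assembling the blocks gives the Jordan form J above.

J = [[-5, 1, 0, 0, 0], [0, -5, 1, 0, 0], [0, 0, -5, 0, 0], [0, 0, 0, -5, 0], [0, 0, 0, 0, -5]]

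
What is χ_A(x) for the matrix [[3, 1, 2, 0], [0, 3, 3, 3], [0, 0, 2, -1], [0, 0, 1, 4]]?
xI - A = [[x - 3, -1, -2, 0], [0, x - 3, -3, -3], [0, 0, x - 2, 1], [0, 0, -1, x - 4]].

Expanding det(xI - A) along the first row:
det(xI - A) = + (x - 3)·det([[x - 3, -3, -3], [0, x - 2, 1], [0, -1, x - 4]]) - (-1)·det([[0, -3, -3], [0, x - 2, 1], [0, -1, x - 4]]) + (-2)·det([[0, x - 3, -3], [0, 0, 1], [0, 0, x - 4]]) - (0)·det([[0, x - 3, -3], [0, 0, x - 2], [0, 0, -1]]).

Evaluating gives χ_A(x) = x^4 - 12x^3 + 54x^2 - 108x + 81 = (x - 3)^4.

χ_A(x) = (x - 3)^4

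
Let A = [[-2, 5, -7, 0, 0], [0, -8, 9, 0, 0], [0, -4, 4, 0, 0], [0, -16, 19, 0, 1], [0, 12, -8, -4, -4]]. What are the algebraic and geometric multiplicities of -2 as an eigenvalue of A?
The characteristic polynomial is (x + 2)^5, so the factor x + 2 appears with exponent 5: the algebraic multiplicity is 5.

rank(A + 2I) = 3, so the eigenspace has dimension 5 - 3 = 2: the geometric multiplicity is 2.

Since 2 < 5, A is not diagonalizable.

algebraic multiplicity 5, geometric multiplicity 2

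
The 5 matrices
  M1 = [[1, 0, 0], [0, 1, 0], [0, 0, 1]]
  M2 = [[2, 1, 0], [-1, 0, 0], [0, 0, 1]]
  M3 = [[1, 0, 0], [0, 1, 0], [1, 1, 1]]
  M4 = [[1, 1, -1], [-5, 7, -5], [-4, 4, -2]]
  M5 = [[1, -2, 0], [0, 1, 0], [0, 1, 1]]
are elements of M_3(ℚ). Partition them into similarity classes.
Characteristic polynomials: χ_{M1} = (x - 1)^3, χ_{M2} = (x - 1)^3, χ_{M3} = (x - 1)^3, χ_{M4} = (x - 2)^3, χ_{M5} = (x - 1)^3.

{M1}: invariant factors x - 1, x - 1, x - 1.

{M2, M3, M5}: invariant factors x - 1, (x - 1)^2.

{M4}: invariant factors x - 2, (x - 2)^2.

Matrices are similar if and only if their invariant-factor lists agree; the partition into similarity classes is {M1}, {M2, M3, M5}, {M4}.

3 classes: {M1}, {M2, M3, M5}, {M4}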